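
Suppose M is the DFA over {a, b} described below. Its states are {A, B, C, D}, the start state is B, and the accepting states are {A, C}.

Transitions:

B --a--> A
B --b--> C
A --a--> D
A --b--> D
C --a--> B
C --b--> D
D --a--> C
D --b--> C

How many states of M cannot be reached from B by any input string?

Exploring from B, all states are eventually visited, so none are unreachable.

0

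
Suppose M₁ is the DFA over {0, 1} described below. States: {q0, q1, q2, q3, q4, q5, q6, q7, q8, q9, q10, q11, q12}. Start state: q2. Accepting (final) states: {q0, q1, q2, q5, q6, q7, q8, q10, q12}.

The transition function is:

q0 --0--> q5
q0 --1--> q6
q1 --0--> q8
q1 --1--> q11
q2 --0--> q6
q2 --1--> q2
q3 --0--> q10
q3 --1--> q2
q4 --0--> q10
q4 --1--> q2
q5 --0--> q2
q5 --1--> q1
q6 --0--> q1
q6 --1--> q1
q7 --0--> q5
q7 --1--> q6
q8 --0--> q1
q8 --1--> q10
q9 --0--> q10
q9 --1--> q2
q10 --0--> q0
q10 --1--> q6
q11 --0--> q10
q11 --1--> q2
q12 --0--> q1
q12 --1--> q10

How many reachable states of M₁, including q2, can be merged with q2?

1

First remove the unreachable states {q3,q4,q7,q9,q12}; 8 states remain.
Initial partition by acceptance: {q0,q1,q2,q5,q6,q8,q10} | {q11}.
Refine {q0,q1,q2,q5,q6,q8,q10} on symbol 1: members go to different blocks, giving {q0,q2,q5,q6,q8,q10} and {q1}.
Split {q0,q2,q5,q6,q8,q10} by δ(·,0) → {q0,q2,q5,q10} and {q6,q8}.
Split {q0,q2,q5,q10} by δ(·,0) → {q0,q5,q10} and {q2}.
Split {q0,q5,q10} by δ(·,0) → {q0,q10} and {q5}.
Split {q0,q10} by δ(·,0) → {q0} and {q10}.
Refine {q6,q8} on symbol 1: members go to different blocks, giving {q6} and {q8}.
Stable partition: {q0} | {q11} | {q1} | {q6} | {q2} | {q5} | {q10} | {q8} — 8 equivalence classes.
The equivalence class containing q2 is {q2}, of size 1.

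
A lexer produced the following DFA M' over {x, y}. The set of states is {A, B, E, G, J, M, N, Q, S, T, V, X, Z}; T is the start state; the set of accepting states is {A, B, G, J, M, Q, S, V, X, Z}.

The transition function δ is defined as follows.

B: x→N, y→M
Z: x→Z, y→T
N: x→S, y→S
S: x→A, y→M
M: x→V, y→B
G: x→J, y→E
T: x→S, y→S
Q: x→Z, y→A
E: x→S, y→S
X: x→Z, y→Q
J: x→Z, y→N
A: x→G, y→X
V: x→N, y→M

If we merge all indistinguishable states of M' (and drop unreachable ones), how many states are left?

6

P0 = {A,B,G,J,M,Q,S,V,X,Z} | {E,N,T}.
Refine {A,B,G,J,M,Q,S,V,X,Z} on symbol x: members go to different blocks, giving {A,G,J,M,Q,S,X,Z} and {B,V}.
On input x, block {A,G,J,M,Q,S,X,Z} splits into {A,G,J,Q,S,X,Z} and {M}.
On input y, block {A,G,J,Q,S,X,Z} splits into {A,Q,X} and {G,J,Z} and {S}.
No further refinement is possible. Final partition (6 blocks): {A,Q,X} | {E,N,T} | {B,V} | {M} | {G,J,Z} | {S}.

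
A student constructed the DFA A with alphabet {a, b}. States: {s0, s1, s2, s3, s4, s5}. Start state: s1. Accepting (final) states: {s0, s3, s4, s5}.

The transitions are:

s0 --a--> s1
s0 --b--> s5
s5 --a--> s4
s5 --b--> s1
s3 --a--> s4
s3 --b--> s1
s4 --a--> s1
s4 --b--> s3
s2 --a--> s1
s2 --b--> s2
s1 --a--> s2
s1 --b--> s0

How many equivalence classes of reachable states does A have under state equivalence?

Every state is reachable, so we keep all 6.
Initial partition by acceptance: {s0,s3,s4,s5} | {s1,s2}.
Refine {s0,s3,s4,s5} on symbol a: members go to different blocks, giving {s0,s4} and {s3,s5}.
Refine {s1,s2} on symbol b: members go to different blocks, giving {s1} and {s2}.
Stable partition: {s0,s4} | {s1} | {s3,s5} | {s2} — 4 equivalence classes.

4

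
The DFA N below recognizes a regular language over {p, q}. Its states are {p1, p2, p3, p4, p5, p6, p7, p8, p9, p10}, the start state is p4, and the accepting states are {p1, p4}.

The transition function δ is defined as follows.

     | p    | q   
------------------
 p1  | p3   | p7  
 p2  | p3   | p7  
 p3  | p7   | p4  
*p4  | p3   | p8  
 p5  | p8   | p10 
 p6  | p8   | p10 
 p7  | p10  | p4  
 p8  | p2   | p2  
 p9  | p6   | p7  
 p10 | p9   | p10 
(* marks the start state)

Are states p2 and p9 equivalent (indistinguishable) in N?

States {p1,p5} cannot be reached from the start state, so discard them.
Initial partition by acceptance: {p4} | {p2,p3,p6,p7,p8,p9,p10}.
Refine {p2,p3,p6,p7,p8,p9,p10} on symbol q: members go to different blocks, giving {p2,p6,p8,p9,p10} and {p3,p7}.
Split {p2,p6,p8,p9,p10} by δ(·,p) → {p6,p8,p9,p10} and {p2}.
Split {p6,p8,p9,p10} by δ(·,p) → {p6,p9,p10} and {p8}.
On input p, block {p6,p9,p10} splits into {p9,p10} and {p6}.
Split {p9,p10} by δ(·,p) → {p9} and {p10}.
Split {p3,p7} by δ(·,p) → {p3} and {p7}.
Stable partition: {p4} | {p9} | {p3} | {p2} | {p8} | {p6} | {p10} | {p7} — 8 equivalence classes.
p2 and p9 end up in different blocks, so they are distinguishable. For instance, the string 'pq' is accepted from only p2.

No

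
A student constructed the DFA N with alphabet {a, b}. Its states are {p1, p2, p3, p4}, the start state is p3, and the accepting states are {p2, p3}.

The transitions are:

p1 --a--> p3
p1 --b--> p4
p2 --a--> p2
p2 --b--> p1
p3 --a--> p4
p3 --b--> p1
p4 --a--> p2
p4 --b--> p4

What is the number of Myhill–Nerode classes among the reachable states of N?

4

All states are reachable from the start state.
P0 = {p2,p3} | {p1,p4}.
On input a, block {p2,p3} splits into {p2} and {p3}.
Split {p1,p4} by δ(·,a) → {p1} and {p4}.
No further refinement is possible. Final partition (4 blocks): {p2} | {p1} | {p3} | {p4}.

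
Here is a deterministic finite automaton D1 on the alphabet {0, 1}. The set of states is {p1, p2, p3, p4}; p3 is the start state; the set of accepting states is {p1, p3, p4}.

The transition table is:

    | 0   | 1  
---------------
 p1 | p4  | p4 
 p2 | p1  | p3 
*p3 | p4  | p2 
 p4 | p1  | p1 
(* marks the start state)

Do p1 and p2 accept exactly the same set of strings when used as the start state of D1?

All states are reachable from the start state.
Start with accepting vs non-accepting: {p1,p3,p4} | {p2}.
Refine {p1,p3,p4} on symbol 1: members go to different blocks, giving {p1,p4} and {p3}.
The partition is now stable with 3 blocks: {p1,p4} | {p2} | {p3}.
p1 and p2 end up in different blocks, so they are distinguishable. For instance, the string 'ε' is accepted from only p1.

No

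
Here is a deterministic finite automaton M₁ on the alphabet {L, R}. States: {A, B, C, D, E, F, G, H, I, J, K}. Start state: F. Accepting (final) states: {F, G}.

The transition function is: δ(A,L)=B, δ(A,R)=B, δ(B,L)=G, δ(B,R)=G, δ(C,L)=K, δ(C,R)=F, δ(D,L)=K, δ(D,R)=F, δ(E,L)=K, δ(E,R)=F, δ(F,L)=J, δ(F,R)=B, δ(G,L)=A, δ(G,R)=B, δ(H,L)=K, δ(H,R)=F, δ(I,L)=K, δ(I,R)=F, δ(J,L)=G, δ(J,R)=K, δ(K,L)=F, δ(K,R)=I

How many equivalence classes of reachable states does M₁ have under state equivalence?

States {C,D,E,H} cannot be reached from the start state, so discard them.
Start with accepting vs non-accepting: {F,G} | {A,B,I,J,K}.
On input L, block {A,B,I,J,K} splits into {B,J,K} and {A,I}.
Split {F,G} by δ(·,L) → {F} and {G}.
Split {B,J,K} by δ(·,L) → {B,J} and {K}.
Split {B,J} by δ(·,R) → {B} and {J}.
Split {A,I} by δ(·,L) → {A} and {I}.
The partition is now stable with 7 blocks: {F} | {B} | {A} | {G} | {K} | {J} | {I}.

7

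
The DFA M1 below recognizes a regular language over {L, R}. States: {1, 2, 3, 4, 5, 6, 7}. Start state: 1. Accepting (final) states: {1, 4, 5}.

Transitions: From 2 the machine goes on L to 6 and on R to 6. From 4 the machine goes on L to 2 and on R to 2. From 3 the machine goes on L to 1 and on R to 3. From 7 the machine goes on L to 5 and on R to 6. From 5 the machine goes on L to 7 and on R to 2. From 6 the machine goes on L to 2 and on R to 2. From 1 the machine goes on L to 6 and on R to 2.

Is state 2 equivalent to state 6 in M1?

Reachable states from the start: {1,2,6}. Unreachable: {3,4,5,7} — drop them.
Initial partition by acceptance: {1} | {2,6}.
No further refinement is possible. Final partition (2 blocks): {1} | {2,6}.
2 and 6 lie in the same block of the stable partition, so they are equivalent — no string distinguishes them.

Yes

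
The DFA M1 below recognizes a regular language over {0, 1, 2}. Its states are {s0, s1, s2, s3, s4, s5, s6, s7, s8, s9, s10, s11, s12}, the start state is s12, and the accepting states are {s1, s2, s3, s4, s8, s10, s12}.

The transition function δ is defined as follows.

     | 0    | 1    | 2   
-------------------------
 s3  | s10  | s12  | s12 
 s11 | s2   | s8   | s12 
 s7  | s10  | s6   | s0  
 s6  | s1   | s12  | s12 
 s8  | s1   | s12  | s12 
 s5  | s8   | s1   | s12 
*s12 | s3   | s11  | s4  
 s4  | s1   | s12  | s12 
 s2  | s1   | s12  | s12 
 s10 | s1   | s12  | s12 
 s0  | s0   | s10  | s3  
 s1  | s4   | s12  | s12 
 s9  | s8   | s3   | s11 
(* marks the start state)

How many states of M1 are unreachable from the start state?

5

BFS from s12 reaches {s1, s2, s3, s4, s8, s10, s11, s12}; the 5 state(s) s0, s5, s6, s7, s9 are never visited.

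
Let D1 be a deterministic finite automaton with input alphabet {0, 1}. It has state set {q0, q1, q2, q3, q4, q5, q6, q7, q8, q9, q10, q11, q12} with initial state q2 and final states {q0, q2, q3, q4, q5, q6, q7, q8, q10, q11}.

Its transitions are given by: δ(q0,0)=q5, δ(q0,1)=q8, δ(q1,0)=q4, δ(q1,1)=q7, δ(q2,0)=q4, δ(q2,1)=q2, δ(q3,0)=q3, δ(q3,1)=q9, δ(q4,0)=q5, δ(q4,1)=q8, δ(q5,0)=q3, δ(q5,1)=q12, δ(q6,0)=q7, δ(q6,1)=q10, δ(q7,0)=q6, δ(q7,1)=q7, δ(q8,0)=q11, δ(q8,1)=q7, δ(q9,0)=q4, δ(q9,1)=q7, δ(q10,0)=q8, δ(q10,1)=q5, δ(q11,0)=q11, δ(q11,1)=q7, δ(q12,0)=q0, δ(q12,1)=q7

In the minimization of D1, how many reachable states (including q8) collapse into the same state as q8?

2

States {q1} cannot be reached from the start state, so discard them.
P0 = {q0,q2,q3,q4,q5,q6,q7,q8,q10,q11} | {q9,q12}.
Split {q0,q2,q3,q4,q5,q6,q7,q8,q10,q11} by δ(·,1) → {q0,q2,q4,q6,q7,q8,q10,q11} and {q3,q5}.
Split {q0,q2,q4,q6,q7,q8,q10,q11} by δ(·,0) → {q2,q6,q7,q8,q10,q11} and {q0,q4}.
Split {q2,q6,q7,q8,q10,q11} by δ(·,0) → {q6,q7,q8,q10,q11} and {q2}.
Refine {q6,q7,q8,q10,q11} on symbol 1: members go to different blocks, giving {q6,q7,q8,q11} and {q10}.
Split {q6,q7,q8,q11} by δ(·,1) → {q7,q8,q11} and {q6}.
On input 0, block {q7,q8,q11} splits into {q8,q11} and {q7}.
Stable partition: {q8,q11} | {q9,q12} | {q3,q5} | {q0,q4} | {q2} | {q10} | {q6} | {q7} — 8 equivalence classes.
The equivalence class containing q8 is {q8,q11}, of size 2.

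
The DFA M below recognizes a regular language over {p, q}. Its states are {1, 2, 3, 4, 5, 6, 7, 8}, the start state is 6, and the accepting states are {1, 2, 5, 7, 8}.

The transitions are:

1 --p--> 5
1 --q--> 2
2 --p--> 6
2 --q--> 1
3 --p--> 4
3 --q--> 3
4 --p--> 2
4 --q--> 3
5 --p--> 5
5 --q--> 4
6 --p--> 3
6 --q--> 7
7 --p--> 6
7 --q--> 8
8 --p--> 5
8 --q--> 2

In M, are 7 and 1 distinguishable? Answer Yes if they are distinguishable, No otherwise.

Yes

All states are reachable from the start state.
Start with accepting vs non-accepting: {1,2,5,7,8} | {3,4,6}.
Refine {1,2,5,7,8} on symbol p: members go to different blocks, giving {1,5,8} and {2,7}.
Split {1,5,8} by δ(·,q) → {1,8} and {5}.
Refine {3,4,6} on symbol p: members go to different blocks, giving {3,6} and {4}.
On input p, block {3,6} splits into {3} and {6}.
Stable partition: {1,8} | {3} | {2,7} | {5} | {4} | {6} — 6 equivalence classes.
7 and 1 end up in different blocks, so they are distinguishable. For instance, the string 'p' is accepted from only 1.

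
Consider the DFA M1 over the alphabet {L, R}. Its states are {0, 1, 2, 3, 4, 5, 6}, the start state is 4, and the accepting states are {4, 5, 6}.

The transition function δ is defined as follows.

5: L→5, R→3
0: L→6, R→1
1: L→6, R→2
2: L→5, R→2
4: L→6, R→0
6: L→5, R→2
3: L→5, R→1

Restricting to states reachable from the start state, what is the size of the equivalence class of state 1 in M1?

Every state is reachable, so we keep all 7.
Initial partition by acceptance: {4,5,6} | {0,1,2,3}.
Stable partition: {4,5,6} | {0,1,2,3} — 2 equivalence classes.
The equivalence class containing 1 is {0,1,2,3}, of size 4.

4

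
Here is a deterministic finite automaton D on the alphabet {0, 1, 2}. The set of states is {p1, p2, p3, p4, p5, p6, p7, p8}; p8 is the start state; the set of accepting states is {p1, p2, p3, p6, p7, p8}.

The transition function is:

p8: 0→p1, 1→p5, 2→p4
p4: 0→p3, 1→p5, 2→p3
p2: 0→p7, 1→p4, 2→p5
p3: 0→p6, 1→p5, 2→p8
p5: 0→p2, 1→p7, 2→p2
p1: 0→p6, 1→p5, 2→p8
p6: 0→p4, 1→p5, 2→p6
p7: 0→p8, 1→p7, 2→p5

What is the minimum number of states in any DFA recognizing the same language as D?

P0 = {p1,p2,p3,p6,p7,p8} | {p4,p5}.
Refine {p1,p2,p3,p6,p7,p8} on symbol 0: members go to different blocks, giving {p1,p2,p3,p7,p8} and {p6}.
Refine {p1,p2,p3,p7,p8} on symbol 0: members go to different blocks, giving {p2,p7,p8} and {p1,p3}.
On input 0, block {p2,p7,p8} splits into {p2,p7} and {p8}.
Refine {p2,p7} on symbol 0: members go to different blocks, giving {p2} and {p7}.
On input 0, block {p4,p5} splits into {p4} and {p5}.
No further refinement is possible. Final partition (7 blocks): {p2} | {p4} | {p6} | {p1,p3} | {p8} | {p7} | {p5}.

7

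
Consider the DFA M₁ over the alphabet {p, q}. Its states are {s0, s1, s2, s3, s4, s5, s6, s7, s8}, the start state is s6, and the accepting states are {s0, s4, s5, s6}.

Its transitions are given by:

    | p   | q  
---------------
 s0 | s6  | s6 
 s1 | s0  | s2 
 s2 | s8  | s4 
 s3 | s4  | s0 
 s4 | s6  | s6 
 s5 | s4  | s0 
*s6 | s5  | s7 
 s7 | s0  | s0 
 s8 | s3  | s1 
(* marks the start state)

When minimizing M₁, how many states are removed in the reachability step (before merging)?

No path from s6 leads to s1, s2, s3, s8; the other 5 states are all reachable.

4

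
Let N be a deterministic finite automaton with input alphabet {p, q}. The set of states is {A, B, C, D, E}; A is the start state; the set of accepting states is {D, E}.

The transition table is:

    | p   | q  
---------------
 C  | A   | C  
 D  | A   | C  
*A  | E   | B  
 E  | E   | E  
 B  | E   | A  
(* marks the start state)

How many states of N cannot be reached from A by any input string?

BFS from A reaches {A, B, E}; the 2 state(s) C, D are never visited.

2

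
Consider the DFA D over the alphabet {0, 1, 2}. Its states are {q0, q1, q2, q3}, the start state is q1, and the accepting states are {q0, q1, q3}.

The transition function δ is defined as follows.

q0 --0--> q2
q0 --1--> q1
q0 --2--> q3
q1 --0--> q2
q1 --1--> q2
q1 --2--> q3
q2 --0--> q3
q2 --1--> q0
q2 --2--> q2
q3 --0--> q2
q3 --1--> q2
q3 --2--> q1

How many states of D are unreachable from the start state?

Exploring from q1, all states are eventually visited, so none are unreachable.

0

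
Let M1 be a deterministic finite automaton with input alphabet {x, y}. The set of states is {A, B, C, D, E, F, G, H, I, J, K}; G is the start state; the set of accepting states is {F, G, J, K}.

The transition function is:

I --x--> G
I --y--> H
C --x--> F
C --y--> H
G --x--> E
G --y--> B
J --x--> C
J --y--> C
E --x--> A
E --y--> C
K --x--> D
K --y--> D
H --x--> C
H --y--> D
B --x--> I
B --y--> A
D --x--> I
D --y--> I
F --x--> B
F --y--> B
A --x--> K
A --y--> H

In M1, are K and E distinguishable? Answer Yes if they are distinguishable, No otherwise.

Yes

States {J} cannot be reached from the start state, so discard them.
P0 = {F,G,K} | {A,B,C,D,E,H,I}.
On input x, block {A,B,C,D,E,H,I} splits into {B,D,E,H} and {A,C,I}.
Split {B,D,E,H} by δ(·,y) → {B,D,E} and {H}.
No further refinement is possible. Final partition (4 blocks): {F,G,K} | {B,D,E} | {A,C,I} | {H}.
K and E end up in different blocks, so they are distinguishable. For instance, the string 'ε' is accepted from only K.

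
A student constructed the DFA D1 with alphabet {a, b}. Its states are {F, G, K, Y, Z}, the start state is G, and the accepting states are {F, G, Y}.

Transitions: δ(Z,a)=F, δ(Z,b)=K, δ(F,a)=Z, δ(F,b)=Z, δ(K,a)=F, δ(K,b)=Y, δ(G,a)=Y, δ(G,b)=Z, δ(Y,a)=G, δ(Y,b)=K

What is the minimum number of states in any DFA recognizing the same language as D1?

Every state is reachable, so we keep all 5.
P0 = {F,G,Y} | {K,Z}.
Refine {F,G,Y} on symbol a: members go to different blocks, giving {G,Y} and {F}.
Split {K,Z} by δ(·,b) → {K} and {Z}.
Refine {G,Y} on symbol b: members go to different blocks, giving {Y} and {G}.
The partition is now stable with 5 blocks: {Y} | {K} | {F} | {Z} | {G}.

5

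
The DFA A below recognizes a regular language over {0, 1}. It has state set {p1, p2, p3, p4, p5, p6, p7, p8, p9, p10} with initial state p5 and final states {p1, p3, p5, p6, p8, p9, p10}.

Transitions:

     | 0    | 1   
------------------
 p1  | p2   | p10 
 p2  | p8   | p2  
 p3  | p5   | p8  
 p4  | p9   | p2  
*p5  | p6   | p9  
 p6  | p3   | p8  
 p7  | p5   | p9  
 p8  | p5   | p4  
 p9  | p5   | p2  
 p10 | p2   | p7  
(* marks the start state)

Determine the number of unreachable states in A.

BFS from p5 reaches {p2, p3, p4, p5, p6, p8, p9}; the 3 state(s) p1, p7, p10 are never visited.

3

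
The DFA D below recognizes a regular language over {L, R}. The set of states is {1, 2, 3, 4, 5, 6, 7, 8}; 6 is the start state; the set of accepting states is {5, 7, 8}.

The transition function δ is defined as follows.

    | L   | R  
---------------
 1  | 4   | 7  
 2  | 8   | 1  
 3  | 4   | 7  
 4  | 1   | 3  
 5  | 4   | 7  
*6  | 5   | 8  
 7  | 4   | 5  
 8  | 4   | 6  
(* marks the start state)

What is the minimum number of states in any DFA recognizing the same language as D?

5

States {2} cannot be reached from the start state, so discard them.
P0 = {5,7,8} | {1,3,4,6}.
Refine {5,7,8} on symbol R: members go to different blocks, giving {5,7} and {8}.
Split {1,3,4,6} by δ(·,L) → {1,3,4} and {6}.
Split {1,3,4} by δ(·,R) → {1,3} and {4}.
No further refinement is possible. Final partition (5 blocks): {5,7} | {1,3} | {8} | {6} | {4}.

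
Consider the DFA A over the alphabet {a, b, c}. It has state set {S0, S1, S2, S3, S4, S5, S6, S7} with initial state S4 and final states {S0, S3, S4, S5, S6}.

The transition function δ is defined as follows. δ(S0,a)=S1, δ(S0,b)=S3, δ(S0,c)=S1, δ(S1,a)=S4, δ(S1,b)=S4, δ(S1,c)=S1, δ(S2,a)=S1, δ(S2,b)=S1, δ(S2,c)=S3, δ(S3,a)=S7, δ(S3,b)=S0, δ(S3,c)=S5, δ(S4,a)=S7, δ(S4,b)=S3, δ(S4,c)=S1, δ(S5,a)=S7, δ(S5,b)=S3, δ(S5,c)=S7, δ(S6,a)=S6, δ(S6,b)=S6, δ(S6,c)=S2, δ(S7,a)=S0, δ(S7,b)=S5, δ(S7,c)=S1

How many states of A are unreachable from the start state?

Starting at S4 and following transitions, the reachable set is {S0, S1, S3, S4, S5, S7}. That leaves S2, S6 unreachable — 2 in total.

2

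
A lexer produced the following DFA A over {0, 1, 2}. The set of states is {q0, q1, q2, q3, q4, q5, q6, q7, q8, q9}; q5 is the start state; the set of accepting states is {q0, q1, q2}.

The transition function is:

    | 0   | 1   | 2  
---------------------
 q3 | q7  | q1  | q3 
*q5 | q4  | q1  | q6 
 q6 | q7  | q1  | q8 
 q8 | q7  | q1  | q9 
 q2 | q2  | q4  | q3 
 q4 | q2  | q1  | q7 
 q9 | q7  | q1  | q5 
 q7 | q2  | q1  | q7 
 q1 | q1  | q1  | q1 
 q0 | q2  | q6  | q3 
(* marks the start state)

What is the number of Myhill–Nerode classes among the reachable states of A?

States {q0} cannot be reached from the start state, so discard them.
Start with accepting vs non-accepting: {q1,q2} | {q3,q4,q5,q6,q7,q8,q9}.
On input 1, block {q1,q2} splits into {q1} and {q2}.
On input 0, block {q3,q4,q5,q6,q7,q8,q9} splits into {q3,q5,q6,q8,q9} and {q4,q7}.
The partition is now stable with 4 blocks: {q1} | {q3,q5,q6,q8,q9} | {q2} | {q4,q7}.

4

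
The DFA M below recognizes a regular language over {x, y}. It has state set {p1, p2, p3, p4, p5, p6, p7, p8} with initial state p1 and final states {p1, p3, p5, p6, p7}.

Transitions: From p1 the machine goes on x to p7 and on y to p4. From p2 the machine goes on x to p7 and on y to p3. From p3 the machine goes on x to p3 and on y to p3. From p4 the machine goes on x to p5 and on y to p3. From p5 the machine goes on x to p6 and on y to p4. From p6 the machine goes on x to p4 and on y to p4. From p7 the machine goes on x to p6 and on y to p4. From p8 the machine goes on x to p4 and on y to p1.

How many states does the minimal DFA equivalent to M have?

5

Reachable states from the start: {p1,p3,p4,p5,p6,p7}. Unreachable: {p2,p8} — drop them.
P0 = {p1,p3,p5,p6,p7} | {p4}.
Split {p1,p3,p5,p6,p7} by δ(·,x) → {p1,p3,p5,p7} and {p6}.
Refine {p1,p3,p5,p7} on symbol x: members go to different blocks, giving {p1,p3} and {p5,p7}.
On input x, block {p1,p3} splits into {p1} and {p3}.
Stable partition: {p1} | {p4} | {p6} | {p5,p7} | {p3} — 5 equivalence classes.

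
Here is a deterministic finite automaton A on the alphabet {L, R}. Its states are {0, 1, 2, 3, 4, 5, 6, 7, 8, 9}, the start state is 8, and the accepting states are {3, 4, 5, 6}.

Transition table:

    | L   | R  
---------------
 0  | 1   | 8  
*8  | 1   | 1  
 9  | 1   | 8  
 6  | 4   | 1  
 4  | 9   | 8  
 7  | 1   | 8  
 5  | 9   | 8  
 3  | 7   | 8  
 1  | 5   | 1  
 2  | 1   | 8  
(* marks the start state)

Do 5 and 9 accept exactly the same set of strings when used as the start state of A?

No

Reachable states from the start: {1,5,8,9}. Unreachable: {0,2,3,4,6,7} — drop them.
P0 = {5} | {1,8,9}.
Split {1,8,9} by δ(·,L) → {8,9} and {1}.
Refine {8,9} on symbol R: members go to different blocks, giving {8} and {9}.
The partition is now stable with 4 blocks: {5} | {8} | {1} | {9}.
5 and 9 end up in different blocks, so they are distinguishable. For instance, the string 'ε' is accepted from only 5.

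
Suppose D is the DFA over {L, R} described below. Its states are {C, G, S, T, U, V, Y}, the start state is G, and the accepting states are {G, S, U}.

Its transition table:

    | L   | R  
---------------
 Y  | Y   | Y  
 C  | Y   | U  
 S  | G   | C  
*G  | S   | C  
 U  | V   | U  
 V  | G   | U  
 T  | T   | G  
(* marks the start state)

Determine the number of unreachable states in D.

No path from G leads to T; the other 6 states are all reachable.

1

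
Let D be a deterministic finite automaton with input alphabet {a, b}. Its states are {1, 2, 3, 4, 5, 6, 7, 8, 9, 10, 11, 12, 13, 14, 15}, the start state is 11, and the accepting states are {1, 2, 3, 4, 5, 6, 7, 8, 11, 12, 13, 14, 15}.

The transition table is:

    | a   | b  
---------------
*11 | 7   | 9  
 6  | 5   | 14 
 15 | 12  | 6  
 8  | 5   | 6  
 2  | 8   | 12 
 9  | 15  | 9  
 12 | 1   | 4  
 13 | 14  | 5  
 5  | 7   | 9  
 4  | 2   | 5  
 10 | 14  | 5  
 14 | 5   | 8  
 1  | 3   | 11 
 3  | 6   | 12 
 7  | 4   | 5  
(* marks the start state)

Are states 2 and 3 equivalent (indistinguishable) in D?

Yes

Reachable states from the start: {1,2,3,4,5,6,7,8,9,11,12,14,15}. Unreachable: {10,13} — drop them.
Initial partition by acceptance: {1,2,3,4,5,6,7,8,11,12,14,15} | {9}.
Split {1,2,3,4,5,6,7,8,11,12,14,15} by δ(·,b) → {1,2,3,4,6,7,8,12,14,15} and {5,11}.
On input a, block {1,2,3,4,6,7,8,12,14,15} splits into {1,2,3,4,7,12,15} and {6,8,14}.
On input a, block {1,2,3,4,7,12,15} splits into {1,4,7,12,15} and {2,3}.
On input a, block {1,4,7,12,15} splits into {7,12,15} and {1,4}.
Refine {7,12,15} on symbol a: members go to different blocks, giving {7,12} and {15}.
Split {7,12} by δ(·,b) → {7} and {12}.
No further refinement is possible. Final partition (8 blocks): {7} | {9} | {5,11} | {6,8,14} | {2,3} | {1,4} | {15} | {12}.
2 and 3 lie in the same block of the stable partition, so they are equivalent — no string distinguishes them.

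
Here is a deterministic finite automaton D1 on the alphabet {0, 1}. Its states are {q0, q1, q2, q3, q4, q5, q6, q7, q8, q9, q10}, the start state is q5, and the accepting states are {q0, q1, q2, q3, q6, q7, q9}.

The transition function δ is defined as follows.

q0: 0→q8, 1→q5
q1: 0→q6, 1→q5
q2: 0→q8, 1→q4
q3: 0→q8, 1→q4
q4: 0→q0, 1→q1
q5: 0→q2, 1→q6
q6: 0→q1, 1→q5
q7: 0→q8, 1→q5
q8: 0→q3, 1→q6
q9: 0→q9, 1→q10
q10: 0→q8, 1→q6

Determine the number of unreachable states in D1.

3

No path from q5 leads to q7, q9, q10; the other 8 states are all reachable.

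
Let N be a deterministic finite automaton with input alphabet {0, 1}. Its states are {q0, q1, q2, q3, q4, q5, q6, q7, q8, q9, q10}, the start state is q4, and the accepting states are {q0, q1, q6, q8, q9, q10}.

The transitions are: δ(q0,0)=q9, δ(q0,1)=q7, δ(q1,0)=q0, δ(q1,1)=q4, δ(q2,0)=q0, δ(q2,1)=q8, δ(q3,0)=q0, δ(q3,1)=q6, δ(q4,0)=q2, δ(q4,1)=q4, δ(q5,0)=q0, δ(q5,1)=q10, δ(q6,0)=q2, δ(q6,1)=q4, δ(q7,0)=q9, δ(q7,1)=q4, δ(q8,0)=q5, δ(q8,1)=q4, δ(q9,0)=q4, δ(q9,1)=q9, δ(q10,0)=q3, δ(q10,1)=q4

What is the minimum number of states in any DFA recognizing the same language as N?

6

States {q1} cannot be reached from the start state, so discard them.
Start with accepting vs non-accepting: {q0,q6,q8,q9,q10} | {q2,q3,q4,q5,q7}.
Split {q0,q6,q8,q9,q10} by δ(·,0) → {q6,q8,q9,q10} and {q0}.
Split {q6,q8,q9,q10} by δ(·,1) → {q6,q8,q10} and {q9}.
Split {q2,q3,q4,q5,q7} by δ(·,0) → {q2,q3,q5} and {q4} and {q7}.
The partition is now stable with 6 blocks: {q6,q8,q10} | {q2,q3,q5} | {q0} | {q9} | {q4} | {q7}.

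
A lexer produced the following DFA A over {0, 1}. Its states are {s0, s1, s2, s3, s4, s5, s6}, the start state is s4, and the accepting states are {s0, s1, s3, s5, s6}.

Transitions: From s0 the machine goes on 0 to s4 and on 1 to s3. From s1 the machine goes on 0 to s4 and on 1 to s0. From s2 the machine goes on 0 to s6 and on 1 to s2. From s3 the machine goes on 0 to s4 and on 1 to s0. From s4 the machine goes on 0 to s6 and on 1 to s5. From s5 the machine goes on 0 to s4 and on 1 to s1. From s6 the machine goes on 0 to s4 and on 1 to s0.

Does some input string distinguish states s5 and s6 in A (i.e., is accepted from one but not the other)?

No

First remove the unreachable states {s2}; 6 states remain.
P0 = {s0,s1,s3,s5,s6} | {s4}.
No further refinement is possible. Final partition (2 blocks): {s0,s1,s3,s5,s6} | {s4}.
s5 and s6 lie in the same block of the stable partition, so they are equivalent — no string distinguishes them.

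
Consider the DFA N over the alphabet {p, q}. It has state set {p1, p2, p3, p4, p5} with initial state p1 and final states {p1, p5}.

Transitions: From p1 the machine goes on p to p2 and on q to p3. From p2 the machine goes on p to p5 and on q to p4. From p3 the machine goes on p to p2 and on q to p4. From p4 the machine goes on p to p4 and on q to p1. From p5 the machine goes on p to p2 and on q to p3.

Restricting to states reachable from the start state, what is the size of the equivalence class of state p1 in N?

2

Every state is reachable, so we keep all 5.
P0 = {p1,p5} | {p2,p3,p4}.
On input p, block {p2,p3,p4} splits into {p3,p4} and {p2}.
Split {p3,p4} by δ(·,p) → {p3} and {p4}.
The partition is now stable with 4 blocks: {p1,p5} | {p3} | {p2} | {p4}.
The equivalence class containing p1 is {p1,p5}, of size 2.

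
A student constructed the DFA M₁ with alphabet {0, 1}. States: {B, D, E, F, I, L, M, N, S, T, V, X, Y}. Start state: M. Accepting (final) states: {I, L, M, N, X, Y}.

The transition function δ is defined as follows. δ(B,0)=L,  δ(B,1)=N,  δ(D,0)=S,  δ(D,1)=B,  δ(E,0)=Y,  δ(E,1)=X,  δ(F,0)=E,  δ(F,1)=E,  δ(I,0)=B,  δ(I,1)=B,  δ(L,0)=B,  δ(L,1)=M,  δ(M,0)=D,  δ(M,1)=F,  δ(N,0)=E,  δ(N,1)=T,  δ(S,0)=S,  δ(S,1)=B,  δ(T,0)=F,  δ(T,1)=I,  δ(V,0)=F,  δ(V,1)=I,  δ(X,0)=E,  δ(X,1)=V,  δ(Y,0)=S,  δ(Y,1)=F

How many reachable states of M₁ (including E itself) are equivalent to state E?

1

Every state is reachable, so we keep all 13.
P0 = {I,L,M,N,X,Y} | {B,D,E,F,S,T,V}.
On input 1, block {I,L,M,N,X,Y} splits into {I,M,N,X,Y} and {L}.
On input 0, block {B,D,E,F,S,T,V} splits into {D,F,S,T,V} and {B} and {E}.
Refine {I,M,N,X,Y} on symbol 0: members go to different blocks, giving {M,Y} and {N,X} and {I}.
Refine {D,F,S,T,V} on symbol 0: members go to different blocks, giving {D,S,T,V} and {F}.
On input 0, block {D,S,T,V} splits into {T,V} and {D,S}.
No further refinement is possible. Final partition (9 blocks): {M,Y} | {T,V} | {L} | {B} | {E} | {N,X} | {I} | {F} | {D,S}.
The equivalence class containing E is {E}, of size 1.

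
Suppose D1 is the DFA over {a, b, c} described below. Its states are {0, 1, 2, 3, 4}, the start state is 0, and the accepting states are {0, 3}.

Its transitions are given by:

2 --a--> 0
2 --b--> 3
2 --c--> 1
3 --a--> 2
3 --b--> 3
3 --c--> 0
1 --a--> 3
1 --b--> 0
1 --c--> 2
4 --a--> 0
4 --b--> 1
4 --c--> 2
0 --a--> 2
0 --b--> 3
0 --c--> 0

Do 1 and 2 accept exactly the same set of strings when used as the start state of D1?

First remove the unreachable states {4}; 4 states remain.
Start with accepting vs non-accepting: {0,3} | {1,2}.
The partition is now stable with 2 blocks: {0,3} | {1,2}.
1 and 2 lie in the same block of the stable partition, so they are equivalent — no string distinguishes them.

Yes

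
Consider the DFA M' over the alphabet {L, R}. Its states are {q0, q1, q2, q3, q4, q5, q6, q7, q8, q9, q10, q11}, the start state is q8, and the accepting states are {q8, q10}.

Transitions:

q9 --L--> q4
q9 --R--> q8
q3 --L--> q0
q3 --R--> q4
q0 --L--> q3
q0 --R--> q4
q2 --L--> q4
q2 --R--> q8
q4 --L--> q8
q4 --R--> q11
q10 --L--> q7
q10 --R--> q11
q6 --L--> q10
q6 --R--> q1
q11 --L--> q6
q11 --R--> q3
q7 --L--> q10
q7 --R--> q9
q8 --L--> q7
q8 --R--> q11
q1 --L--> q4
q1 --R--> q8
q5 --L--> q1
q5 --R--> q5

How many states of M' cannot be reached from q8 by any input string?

BFS from q8 reaches {q0, q1, q3, q4, q6, q7, q8, q9, q10, q11}; the 2 state(s) q2, q5 are never visited.

2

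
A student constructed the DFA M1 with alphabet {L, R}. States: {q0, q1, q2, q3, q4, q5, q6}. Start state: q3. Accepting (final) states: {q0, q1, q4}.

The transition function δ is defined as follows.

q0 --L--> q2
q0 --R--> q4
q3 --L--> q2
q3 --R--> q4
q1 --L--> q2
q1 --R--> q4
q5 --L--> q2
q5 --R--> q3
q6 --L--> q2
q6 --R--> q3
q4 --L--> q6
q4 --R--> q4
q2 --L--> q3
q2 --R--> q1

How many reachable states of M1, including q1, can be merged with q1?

States {q0,q5} cannot be reached from the start state, so discard them.
P0 = {q1,q4} | {q2,q3,q6}.
Refine {q2,q3,q6} on symbol R: members go to different blocks, giving {q2,q3} and {q6}.
On input L, block {q1,q4} splits into {q1} and {q4}.
On input R, block {q2,q3} splits into {q2} and {q3}.
Stable partition: {q1} | {q2} | {q6} | {q4} | {q3} — 5 equivalence classes.
The equivalence class containing q1 is {q1}, of size 1.

1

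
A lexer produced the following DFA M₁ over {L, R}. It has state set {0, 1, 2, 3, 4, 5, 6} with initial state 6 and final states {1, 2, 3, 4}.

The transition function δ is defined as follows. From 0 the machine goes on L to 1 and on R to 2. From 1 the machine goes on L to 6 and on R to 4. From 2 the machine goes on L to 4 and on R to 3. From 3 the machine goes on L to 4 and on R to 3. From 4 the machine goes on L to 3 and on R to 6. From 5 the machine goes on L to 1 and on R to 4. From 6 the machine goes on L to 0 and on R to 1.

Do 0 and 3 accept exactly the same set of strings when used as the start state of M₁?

Reachable states from the start: {0,1,2,3,4,6}. Unreachable: {5} — drop them.
P0 = {1,2,3,4} | {0,6}.
On input L, block {1,2,3,4} splits into {2,3,4} and {1}.
On input R, block {2,3,4} splits into {2,3} and {4}.
Refine {0,6} on symbol L: members go to different blocks, giving {0} and {6}.
Stable partition: {2,3} | {0} | {1} | {4} | {6} — 5 equivalence classes.
0 and 3 end up in different blocks, so they are distinguishable. For instance, the string 'ε' is accepted from only 3.

No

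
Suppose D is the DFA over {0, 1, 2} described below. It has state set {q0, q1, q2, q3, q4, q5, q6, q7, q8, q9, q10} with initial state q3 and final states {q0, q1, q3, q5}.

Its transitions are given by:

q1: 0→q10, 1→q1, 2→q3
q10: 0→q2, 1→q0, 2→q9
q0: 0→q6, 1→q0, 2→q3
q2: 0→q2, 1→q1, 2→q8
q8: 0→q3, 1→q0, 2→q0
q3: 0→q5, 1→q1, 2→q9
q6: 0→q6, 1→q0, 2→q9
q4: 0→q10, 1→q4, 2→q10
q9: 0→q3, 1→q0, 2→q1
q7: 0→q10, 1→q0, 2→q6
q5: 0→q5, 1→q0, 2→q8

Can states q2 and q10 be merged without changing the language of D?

First remove the unreachable states {q4,q7}; 9 states remain.
Start with accepting vs non-accepting: {q0,q1,q3,q5} | {q2,q6,q8,q9,q10}.
On input 0, block {q0,q1,q3,q5} splits into {q0,q1} and {q3,q5}.
Split {q2,q6,q8,q9,q10} by δ(·,0) → {q2,q6,q10} and {q8,q9}.
Stable partition: {q0,q1} | {q2,q6,q10} | {q3,q5} | {q8,q9} — 4 equivalence classes.
q2 and q10 lie in the same block of the stable partition, so they are equivalent — no string distinguishes them.

Yes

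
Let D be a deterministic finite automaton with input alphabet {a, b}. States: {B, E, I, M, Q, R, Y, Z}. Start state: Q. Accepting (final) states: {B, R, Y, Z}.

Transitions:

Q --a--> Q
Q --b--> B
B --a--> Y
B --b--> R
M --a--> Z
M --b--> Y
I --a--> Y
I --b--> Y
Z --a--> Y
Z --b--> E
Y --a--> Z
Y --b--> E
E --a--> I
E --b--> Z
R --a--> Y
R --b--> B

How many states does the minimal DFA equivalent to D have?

States {M} cannot be reached from the start state, so discard them.
P0 = {B,R,Y,Z} | {E,I,Q}.
Refine {B,R,Y,Z} on symbol b: members go to different blocks, giving {Y,Z} and {B,R}.
Split {E,I,Q} by δ(·,a) → {E,Q} and {I}.
Refine {E,Q} on symbol a: members go to different blocks, giving {E} and {Q}.
Stable partition: {Y,Z} | {E} | {B,R} | {I} | {Q} — 5 equivalence classes.

5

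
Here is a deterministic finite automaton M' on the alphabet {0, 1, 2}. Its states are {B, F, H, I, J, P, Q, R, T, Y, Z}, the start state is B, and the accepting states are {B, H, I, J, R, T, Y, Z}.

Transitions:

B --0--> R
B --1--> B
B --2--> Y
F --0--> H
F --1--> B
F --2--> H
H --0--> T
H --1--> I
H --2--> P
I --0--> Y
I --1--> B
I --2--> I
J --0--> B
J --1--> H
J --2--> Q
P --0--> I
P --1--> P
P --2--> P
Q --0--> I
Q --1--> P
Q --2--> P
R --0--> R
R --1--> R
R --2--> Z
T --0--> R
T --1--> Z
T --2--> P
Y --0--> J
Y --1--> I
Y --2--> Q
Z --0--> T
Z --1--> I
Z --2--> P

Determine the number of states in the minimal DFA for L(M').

5

States {F} cannot be reached from the start state, so discard them.
Start with accepting vs non-accepting: {B,H,I,J,R,T,Y,Z} | {P,Q}.
Split {B,H,I,J,R,T,Y,Z} by δ(·,2) → {H,J,T,Y,Z} and {B,I,R}.
On input 0, block {H,J,T,Y,Z} splits into {H,Y,Z} and {J,T}.
Split {B,I,R} by δ(·,0) → {B,R} and {I}.
No further refinement is possible. Final partition (5 blocks): {H,Y,Z} | {P,Q} | {B,R} | {J,T} | {I}.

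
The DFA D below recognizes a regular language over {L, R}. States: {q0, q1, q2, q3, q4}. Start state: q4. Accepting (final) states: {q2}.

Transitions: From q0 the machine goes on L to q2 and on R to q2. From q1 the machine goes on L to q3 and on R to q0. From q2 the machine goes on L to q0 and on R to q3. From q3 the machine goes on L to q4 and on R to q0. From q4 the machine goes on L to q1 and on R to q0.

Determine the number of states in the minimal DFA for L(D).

Every state is reachable, so we keep all 5.
P0 = {q2} | {q0,q1,q3,q4}.
Refine {q0,q1,q3,q4} on symbol L: members go to different blocks, giving {q1,q3,q4} and {q0}.
The partition is now stable with 3 blocks: {q2} | {q1,q3,q4} | {q0}.

3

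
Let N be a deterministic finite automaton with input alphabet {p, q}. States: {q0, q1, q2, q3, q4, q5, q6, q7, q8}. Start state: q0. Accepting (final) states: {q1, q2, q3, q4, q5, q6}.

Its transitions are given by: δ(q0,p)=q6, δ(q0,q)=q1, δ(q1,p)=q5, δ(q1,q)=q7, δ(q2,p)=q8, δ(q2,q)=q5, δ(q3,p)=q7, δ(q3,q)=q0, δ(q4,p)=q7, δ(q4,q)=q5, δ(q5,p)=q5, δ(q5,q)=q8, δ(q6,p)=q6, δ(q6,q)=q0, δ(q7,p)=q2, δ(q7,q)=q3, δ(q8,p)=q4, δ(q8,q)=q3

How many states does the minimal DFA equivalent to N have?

6

Every state is reachable, so we keep all 9.
Initial partition by acceptance: {q1,q2,q3,q4,q5,q6} | {q0,q7,q8}.
On input p, block {q1,q2,q3,q4,q5,q6} splits into {q1,q5,q6} and {q2,q3,q4}.
Split {q0,q7,q8} by δ(·,p) → {q7,q8} and {q0}.
Refine {q1,q5,q6} on symbol q: members go to different blocks, giving {q1,q5} and {q6}.
Refine {q2,q3,q4} on symbol q: members go to different blocks, giving {q2,q4} and {q3}.
Stable partition: {q1,q5} | {q7,q8} | {q2,q4} | {q0} | {q6} | {q3} — 6 equivalence classes.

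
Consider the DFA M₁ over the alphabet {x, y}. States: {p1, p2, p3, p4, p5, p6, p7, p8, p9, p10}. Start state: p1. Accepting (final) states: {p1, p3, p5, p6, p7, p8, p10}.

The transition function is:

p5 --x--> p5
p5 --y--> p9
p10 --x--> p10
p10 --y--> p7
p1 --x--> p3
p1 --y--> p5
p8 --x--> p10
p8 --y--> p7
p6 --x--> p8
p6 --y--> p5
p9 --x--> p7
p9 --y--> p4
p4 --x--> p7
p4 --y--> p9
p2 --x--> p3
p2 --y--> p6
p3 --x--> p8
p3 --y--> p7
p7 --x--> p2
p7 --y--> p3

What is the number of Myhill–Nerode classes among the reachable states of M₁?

6

Every state is reachable, so we keep all 10.
P0 = {p1,p3,p5,p6,p7,p8,p10} | {p2,p4,p9}.
Refine {p1,p3,p5,p6,p7,p8,p10} on symbol x: members go to different blocks, giving {p1,p3,p5,p6,p8,p10} and {p7}.
Split {p1,p3,p5,p6,p8,p10} by δ(·,y) → {p3,p8,p10} and {p1,p6} and {p5}.
Split {p2,p4,p9} by δ(·,x) → {p4,p9} and {p2}.
No further refinement is possible. Final partition (6 blocks): {p3,p8,p10} | {p4,p9} | {p7} | {p1,p6} | {p5} | {p2}.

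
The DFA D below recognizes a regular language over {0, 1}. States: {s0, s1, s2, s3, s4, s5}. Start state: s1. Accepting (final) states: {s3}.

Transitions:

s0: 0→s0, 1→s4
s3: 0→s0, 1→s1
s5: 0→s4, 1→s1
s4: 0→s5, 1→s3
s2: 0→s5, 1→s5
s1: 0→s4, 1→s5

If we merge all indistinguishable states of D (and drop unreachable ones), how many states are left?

First remove the unreachable states {s2}; 5 states remain.
Initial partition by acceptance: {s3} | {s0,s1,s4,s5}.
Split {s0,s1,s4,s5} by δ(·,1) → {s0,s1,s5} and {s4}.
On input 0, block {s0,s1,s5} splits into {s1,s5} and {s0}.
No further refinement is possible. Final partition (4 blocks): {s3} | {s1,s5} | {s4} | {s0}.

4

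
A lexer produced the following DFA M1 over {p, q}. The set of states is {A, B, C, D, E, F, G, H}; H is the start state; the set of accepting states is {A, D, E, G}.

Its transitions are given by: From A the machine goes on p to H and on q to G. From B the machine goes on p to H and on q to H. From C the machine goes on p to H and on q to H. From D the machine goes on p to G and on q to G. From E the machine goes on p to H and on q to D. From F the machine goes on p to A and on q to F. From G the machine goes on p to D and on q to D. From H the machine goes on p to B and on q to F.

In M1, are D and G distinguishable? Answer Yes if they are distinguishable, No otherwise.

Reachable states from the start: {A,B,D,F,G,H}. Unreachable: {C,E} — drop them.
Initial partition by acceptance: {A,D,G} | {B,F,H}.
On input p, block {A,D,G} splits into {D,G} and {A}.
Split {B,F,H} by δ(·,p) → {B,H} and {F}.
Refine {B,H} on symbol q: members go to different blocks, giving {B} and {H}.
The partition is now stable with 5 blocks: {D,G} | {B} | {A} | {F} | {H}.
D and G lie in the same block of the stable partition, so they are equivalent — no string distinguishes them.

No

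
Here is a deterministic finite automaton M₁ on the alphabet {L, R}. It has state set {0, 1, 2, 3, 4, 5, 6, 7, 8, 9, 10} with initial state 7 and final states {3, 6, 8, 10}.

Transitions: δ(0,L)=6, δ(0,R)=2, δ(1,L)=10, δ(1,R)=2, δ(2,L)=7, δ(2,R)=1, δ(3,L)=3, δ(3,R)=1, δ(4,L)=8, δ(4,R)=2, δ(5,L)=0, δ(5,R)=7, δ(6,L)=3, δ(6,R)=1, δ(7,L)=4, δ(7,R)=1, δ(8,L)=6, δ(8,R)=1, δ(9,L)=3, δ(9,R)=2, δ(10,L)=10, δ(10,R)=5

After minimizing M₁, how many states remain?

Reachable states from the start: {0,1,2,3,4,5,6,7,8,10}. Unreachable: {9} — drop them.
Start with accepting vs non-accepting: {3,6,8,10} | {0,1,2,4,5,7}.
Refine {0,1,2,4,5,7} on symbol L: members go to different blocks, giving {0,1,4} and {2,5,7}.
On input R, block {3,6,8,10} splits into {3,6,8} and {10}.
Split {0,1,4} by δ(·,L) → {0,4} and {1}.
Refine {2,5,7} on symbol L: members go to different blocks, giving {5,7} and {2}.
On input R, block {5,7} splits into {5} and {7}.
No further refinement is possible. Final partition (7 blocks): {3,6,8} | {0,4} | {5} | {10} | {1} | {2} | {7}.

7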